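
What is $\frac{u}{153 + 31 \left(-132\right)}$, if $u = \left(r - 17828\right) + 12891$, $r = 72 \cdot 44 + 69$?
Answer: $\frac{1700}{3939} \approx 0.43158$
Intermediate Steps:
$r = 3237$ ($r = 3168 + 69 = 3237$)
$u = -1700$ ($u = \left(3237 - 17828\right) + 12891 = -14591 + 12891 = -1700$)
$\frac{u}{153 + 31 \left(-132\right)} = - \frac{1700}{153 + 31 \left(-132\right)} = - \frac{1700}{153 - 4092} = - \frac{1700}{-3939} = \left(-1700\right) \left(- \frac{1}{3939}\right) = \frac{1700}{3939}$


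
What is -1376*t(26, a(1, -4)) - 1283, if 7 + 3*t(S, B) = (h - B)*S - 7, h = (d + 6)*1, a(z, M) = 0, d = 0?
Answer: -199241/3 ≈ -66414.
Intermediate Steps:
h = 6 (h = (0 + 6)*1 = 6*1 = 6)
t(S, B) = -14/3 + S*(6 - B)/3 (t(S, B) = -7/3 + ((6 - B)*S - 7)/3 = -7/3 + (S*(6 - B) - 7)/3 = -7/3 + (-7 + S*(6 - B))/3 = -7/3 + (-7/3 + S*(6 - B)/3) = -14/3 + S*(6 - B)/3)
-1376*t(26, a(1, -4)) - 1283 = -1376*(-14/3 + 2*26 - ⅓*0*26) - 1283 = -1376*(-14/3 + 52 + 0) - 1283 = -1376*142/3 - 1283 = -195392/3 - 1283 = -199241/3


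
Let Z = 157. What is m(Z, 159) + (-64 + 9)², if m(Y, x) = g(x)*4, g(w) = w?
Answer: 3661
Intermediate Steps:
m(Y, x) = 4*x (m(Y, x) = x*4 = 4*x)
m(Z, 159) + (-64 + 9)² = 4*159 + (-64 + 9)² = 636 + (-55)² = 636 + 3025 = 3661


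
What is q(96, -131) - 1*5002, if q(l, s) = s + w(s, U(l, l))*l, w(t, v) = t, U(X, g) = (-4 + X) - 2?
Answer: -17709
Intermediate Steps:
U(X, g) = -6 + X
q(l, s) = s + l*s (q(l, s) = s + s*l = s + l*s)
q(96, -131) - 1*5002 = -131*(1 + 96) - 1*5002 = -131*97 - 5002 = -12707 - 5002 = -17709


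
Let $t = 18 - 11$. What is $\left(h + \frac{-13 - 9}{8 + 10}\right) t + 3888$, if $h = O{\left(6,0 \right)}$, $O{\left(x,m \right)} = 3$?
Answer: $\frac{35104}{9} \approx 3900.4$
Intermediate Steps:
$h = 3$
$t = 7$ ($t = 18 - 11 = 7$)
$\left(h + \frac{-13 - 9}{8 + 10}\right) t + 3888 = \left(3 + \frac{-13 - 9}{8 + 10}\right) 7 + 3888 = \left(3 + \frac{-13 - 9}{18}\right) 7 + 3888 = \left(3 - \frac{11}{9}\right) 7 + 3888 = \frac{16}{9} \cdot 7 + 3888 = \frac{112}{9} + 3888 = \frac{35104}{9}$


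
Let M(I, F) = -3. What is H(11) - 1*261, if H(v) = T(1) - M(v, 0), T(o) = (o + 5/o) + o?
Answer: -251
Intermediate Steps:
T(o) = 2*o + 5/o
H(v) = 10 (H(v) = (2*1 + 5/1) - 1*(-3) = (2 + 5*1) + 3 = (2 + 5) + 3 = 7 + 3 = 10)
H(11) - 1*261 = 10 - 1*261 = 10 - 261 = -251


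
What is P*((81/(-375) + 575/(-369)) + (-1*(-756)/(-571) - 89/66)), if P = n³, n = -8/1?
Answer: 659594772736/289711125 ≈ 2276.7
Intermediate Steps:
n = -8 (n = -8*1 = -8)
P = -512 (P = (-8)³ = -512)
P*((81/(-375) + 575/(-369)) + (-1*(-756)/(-571) - 89/66)) = -512*((81/(-375) + 575/(-369)) + (-1*(-756)/(-571) - 89/66)) = -512*((81*(-1/375) + 575*(-1/369)) + (756*(-1/571) - 89*1/66)) = -512*((-27/125 - 575/369) + (-756/571 - 89/66)) = -512*(-81838/46125 - 100715/37686) = -512*(-2576542081/579422250) = 659594772736/289711125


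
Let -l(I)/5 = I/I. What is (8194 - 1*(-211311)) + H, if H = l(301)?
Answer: 219500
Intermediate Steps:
l(I) = -5 (l(I) = -5*I/I = -5*1 = -5)
H = -5
(8194 - 1*(-211311)) + H = (8194 - 1*(-211311)) - 5 = (8194 + 211311) - 5 = 219505 - 5 = 219500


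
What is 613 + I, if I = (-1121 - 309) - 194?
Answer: -1011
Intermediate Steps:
I = -1624 (I = -1430 - 194 = -1624)
613 + I = 613 - 1624 = -1011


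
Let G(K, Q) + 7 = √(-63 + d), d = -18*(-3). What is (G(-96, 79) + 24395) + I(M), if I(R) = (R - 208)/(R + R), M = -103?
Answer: 5024239/206 + 3*I ≈ 24390.0 + 3.0*I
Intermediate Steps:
d = 54
G(K, Q) = -7 + 3*I (G(K, Q) = -7 + √(-63 + 54) = -7 + √(-9) = -7 + 3*I)
I(R) = (-208 + R)/(2*R) (I(R) = (-208 + R)/((2*R)) = (-208 + R)*(1/(2*R)) = (-208 + R)/(2*R))
(G(-96, 79) + 24395) + I(M) = ((-7 + 3*I) + 24395) + (½)*(-208 - 103)/(-103) = (24388 + 3*I) + (½)*(-1/103)*(-311) = (24388 + 3*I) + 311/206 = 5024239/206 + 3*I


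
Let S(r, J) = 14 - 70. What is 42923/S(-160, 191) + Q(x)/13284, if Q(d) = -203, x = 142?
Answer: -142550125/185976 ≈ -766.50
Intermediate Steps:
S(r, J) = -56
42923/S(-160, 191) + Q(x)/13284 = 42923/(-56) - 203/13284 = 42923*(-1/56) - 203*1/13284 = -42923/56 - 203/13284 = -142550125/185976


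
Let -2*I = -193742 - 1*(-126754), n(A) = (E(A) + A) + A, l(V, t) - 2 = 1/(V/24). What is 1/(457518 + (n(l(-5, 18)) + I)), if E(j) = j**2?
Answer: 25/12275356 ≈ 2.0366e-6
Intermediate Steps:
l(V, t) = 2 + 24/V (l(V, t) = 2 + 1/(V/24) = 2 + 24/V)
n(A) = A**2 + 2*A (n(A) = (A**2 + A) + A = (A + A**2) + A = A**2 + 2*A)
I = 33494 (I = -(-193742 - 1*(-126754))/2 = -(-193742 + 126754)/2 = -1/2*(-66988) = 33494)
1/(457518 + (n(l(-5, 18)) + I)) = 1/(457518 + ((2 + 24/(-5))*(2 + (2 + 24/(-5))) + 33494)) = 1/(457518 + ((2 + 24*(-1/5))*(2 + (2 + 24*(-1/5))) + 33494)) = 1/(457518 + ((2 - 24/5)*(2 + (2 - 24/5)) + 33494)) = 1/(457518 + (-14*(2 - 14/5)/5 + 33494)) = 1/(457518 + (-14/5*(-4/5) + 33494)) = 1/(457518 + (56/25 + 33494)) = 1/(457518 + 837406/25) = 1/(12275356/25) = 25/12275356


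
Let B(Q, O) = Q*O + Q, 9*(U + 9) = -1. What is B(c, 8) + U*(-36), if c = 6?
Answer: 382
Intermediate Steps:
U = -82/9 (U = -9 + (⅑)*(-1) = -9 - ⅑ = -82/9 ≈ -9.1111)
B(Q, O) = Q + O*Q (B(Q, O) = O*Q + Q = Q + O*Q)
B(c, 8) + U*(-36) = 6*(1 + 8) - 82/9*(-36) = 6*9 + 328 = 54 + 328 = 382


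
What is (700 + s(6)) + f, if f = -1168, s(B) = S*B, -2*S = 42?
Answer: -594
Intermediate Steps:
S = -21 (S = -½*42 = -21)
s(B) = -21*B
(700 + s(6)) + f = (700 - 21*6) - 1168 = (700 - 126) - 1168 = 574 - 1168 = -594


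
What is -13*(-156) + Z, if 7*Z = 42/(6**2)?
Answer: 12169/6 ≈ 2028.2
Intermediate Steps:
Z = 1/6 (Z = (42/(6**2))/7 = (42/36)/7 = (42*(1/36))/7 = (1/7)*(7/6) = 1/6 ≈ 0.16667)
-13*(-156) + Z = -13*(-156) + 1/6 = 2028 + 1/6 = 12169/6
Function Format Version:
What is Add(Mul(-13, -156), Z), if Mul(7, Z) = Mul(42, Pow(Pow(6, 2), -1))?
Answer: Rational(12169, 6) ≈ 2028.2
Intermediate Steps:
Z = Rational(1, 6) (Z = Mul(Rational(1, 7), Mul(42, Pow(Pow(6, 2), -1))) = Mul(Rational(1, 7), Mul(42, Pow(36, -1))) = Mul(Rational(1, 7), Mul(42, Rational(1, 36))) = Mul(Rational(1, 7), Rational(7, 6)) = Rational(1, 6) ≈ 0.16667)
Add(Mul(-13, -156), Z) = Add(Mul(-13, -156), Rational(1, 6)) = Add(2028, Rational(1, 6)) = Rational(12169, 6)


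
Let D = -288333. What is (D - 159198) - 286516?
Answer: -734047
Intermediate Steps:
(D - 159198) - 286516 = (-288333 - 159198) - 286516 = -447531 - 286516 = -734047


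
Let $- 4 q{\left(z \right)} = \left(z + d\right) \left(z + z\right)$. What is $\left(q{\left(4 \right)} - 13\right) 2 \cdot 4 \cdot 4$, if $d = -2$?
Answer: $-544$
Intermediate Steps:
$q{\left(z \right)} = - \frac{z \left(-2 + z\right)}{2}$ ($q{\left(z \right)} = - \frac{\left(z - 2\right) \left(z + z\right)}{4} = - \frac{\left(-2 + z\right) 2 z}{4} = - \frac{2 z \left(-2 + z\right)}{4} = - \frac{z \left(-2 + z\right)}{2}$)
$\left(q{\left(4 \right)} - 13\right) 2 \cdot 4 \cdot 4 = \left(\frac{1}{2} \cdot 4 \left(2 - 4\right) - 13\right) 2 \cdot 4 \cdot 4 = \left(\frac{1}{2} \cdot 4 \left(2 - 4\right) - 13\right) 8 \cdot 4 = \left(\frac{1}{2} \cdot 4 \left(-2\right) - 13\right) 32 = \left(-4 - 13\right) 32 = \left(-17\right) 32 = -544$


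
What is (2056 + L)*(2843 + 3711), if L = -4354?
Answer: -15061092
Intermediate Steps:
(2056 + L)*(2843 + 3711) = (2056 - 4354)*(2843 + 3711) = -2298*6554 = -15061092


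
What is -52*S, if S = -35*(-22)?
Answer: -40040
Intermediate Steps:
S = 770
-52*S = -52*770 = -40040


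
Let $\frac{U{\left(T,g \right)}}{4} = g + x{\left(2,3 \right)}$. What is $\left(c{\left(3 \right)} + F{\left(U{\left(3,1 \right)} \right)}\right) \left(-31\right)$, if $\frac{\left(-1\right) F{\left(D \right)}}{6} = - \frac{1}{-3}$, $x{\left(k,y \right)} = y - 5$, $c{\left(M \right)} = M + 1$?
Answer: $-62$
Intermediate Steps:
$c{\left(M \right)} = 1 + M$
$x{\left(k,y \right)} = -5 + y$
$U{\left(T,g \right)} = -8 + 4 g$ ($U{\left(T,g \right)} = 4 \left(g + \left(-5 + 3\right)\right) = 4 \left(g - 2\right) = 4 \left(-2 + g\right) = -8 + 4 g$)
$F{\left(D \right)} = -2$ ($F{\left(D \right)} = - 6 \left(- \frac{1}{-3}\right) = - 6 \left(\left(-1\right) \left(- \frac{1}{3}\right)\right) = \left(-6\right) \frac{1}{3} = -2$)
$\left(c{\left(3 \right)} + F{\left(U{\left(3,1 \right)} \right)}\right) \left(-31\right) = \left(\left(1 + 3\right) - 2\right) \left(-31\right) = \left(4 - 2\right) \left(-31\right) = 2 \left(-31\right) = -62$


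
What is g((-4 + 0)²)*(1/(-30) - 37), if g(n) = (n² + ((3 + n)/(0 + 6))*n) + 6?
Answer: -521059/45 ≈ -11579.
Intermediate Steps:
g(n) = 6 + n² + n*(½ + n/6) (g(n) = (n² + ((3 + n)/6)*n) + 6 = (n² + ((3 + n)*(⅙))*n) + 6 = (n² + (½ + n/6)*n) + 6 = (n² + n*(½ + n/6)) + 6 = 6 + n² + n*(½ + n/6))
g((-4 + 0)²)*(1/(-30) - 37) = (6 + (-4 + 0)²/2 + 7*((-4 + 0)²)²/6)*(1/(-30) - 37) = (6 + (½)*(-4)² + 7*((-4)²)²/6)*(-1/30 - 37) = (6 + (½)*16 + (7/6)*16²)*(-1111/30) = (6 + 8 + (7/6)*256)*(-1111/30) = (6 + 8 + 896/3)*(-1111/30) = (938/3)*(-1111/30) = -521059/45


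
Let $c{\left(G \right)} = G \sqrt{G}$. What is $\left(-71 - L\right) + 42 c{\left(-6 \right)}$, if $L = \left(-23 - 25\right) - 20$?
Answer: $-3 - 252 i \sqrt{6} \approx -3.0 - 617.27 i$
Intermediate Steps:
$L = -68$ ($L = -48 - 20 = -68$)
$c{\left(G \right)} = G^{\frac{3}{2}}$
$\left(-71 - L\right) + 42 c{\left(-6 \right)} = \left(-71 - -68\right) + 42 \left(-6\right)^{\frac{3}{2}} = \left(-71 + 68\right) + 42 \left(- 6 i \sqrt{6}\right) = -3 - 252 i \sqrt{6}$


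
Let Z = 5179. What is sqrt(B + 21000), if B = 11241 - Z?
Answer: sqrt(27062) ≈ 164.51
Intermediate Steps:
B = 6062 (B = 11241 - 1*5179 = 11241 - 5179 = 6062)
sqrt(B + 21000) = sqrt(6062 + 21000) = sqrt(27062)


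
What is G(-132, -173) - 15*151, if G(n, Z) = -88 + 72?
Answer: -2281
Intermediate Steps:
G(n, Z) = -16
G(-132, -173) - 15*151 = -16 - 15*151 = -16 - 1*2265 = -16 - 2265 = -2281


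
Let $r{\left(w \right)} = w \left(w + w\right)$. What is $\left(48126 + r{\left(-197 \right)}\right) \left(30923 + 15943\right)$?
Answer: $5893118304$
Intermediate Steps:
$r{\left(w \right)} = 2 w^{2}$ ($r{\left(w \right)} = w 2 w = 2 w^{2}$)
$\left(48126 + r{\left(-197 \right)}\right) \left(30923 + 15943\right) = \left(48126 + 2 \left(-197\right)^{2}\right) \left(30923 + 15943\right) = \left(48126 + 2 \cdot 38809\right) 46866 = \left(48126 + 77618\right) 46866 = 125744 \cdot 46866 = 5893118304$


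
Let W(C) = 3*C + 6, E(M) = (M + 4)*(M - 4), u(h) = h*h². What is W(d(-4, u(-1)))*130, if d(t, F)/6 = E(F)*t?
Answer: 141180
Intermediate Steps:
u(h) = h³
E(M) = (-4 + M)*(4 + M) (E(M) = (4 + M)*(-4 + M) = (-4 + M)*(4 + M))
d(t, F) = 6*t*(-16 + F²) (d(t, F) = 6*((-16 + F²)*t) = 6*(t*(-16 + F²)) = 6*t*(-16 + F²))
W(C) = 6 + 3*C
W(d(-4, u(-1)))*130 = (6 + 3*(6*(-4)*(-16 + ((-1)³)²)))*130 = (6 + 3*(6*(-4)*(-16 + (-1)²)))*130 = (6 + 3*(6*(-4)*(-16 + 1)))*130 = (6 + 3*(6*(-4)*(-15)))*130 = (6 + 3*360)*130 = (6 + 1080)*130 = 1086*130 = 141180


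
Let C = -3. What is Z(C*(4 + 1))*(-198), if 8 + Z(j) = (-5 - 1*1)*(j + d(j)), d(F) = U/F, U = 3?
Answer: -82368/5 ≈ -16474.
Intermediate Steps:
d(F) = 3/F
Z(j) = -8 - 18/j - 6*j (Z(j) = -8 + (-5 - 1*1)*(j + 3/j) = -8 + (-5 - 1)*(j + 3/j) = -8 - 6*(j + 3/j) = -8 + (-18/j - 6*j) = -8 - 18/j - 6*j)
Z(C*(4 + 1))*(-198) = (-8 - 18*(-1/(3*(4 + 1))) - (-18)*(4 + 1))*(-198) = (-8 - 18/((-3*5)) - (-18)*5)*(-198) = (-8 - 18/(-15) - 6*(-15))*(-198) = (-8 - 18*(-1/15) + 90)*(-198) = (-8 + 6/5 + 90)*(-198) = (416/5)*(-198) = -82368/5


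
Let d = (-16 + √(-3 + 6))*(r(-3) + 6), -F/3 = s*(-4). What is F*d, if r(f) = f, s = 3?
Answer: -1728 + 108*√3 ≈ -1540.9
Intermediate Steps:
F = 36 (F = -9*(-4) = -3*(-12) = 36)
d = -48 + 3*√3 (d = (-16 + √(-3 + 6))*(-3 + 6) = (-16 + √3)*3 = -48 + 3*√3 ≈ -42.804)
F*d = 36*(-48 + 3*√3) = -1728 + 108*√3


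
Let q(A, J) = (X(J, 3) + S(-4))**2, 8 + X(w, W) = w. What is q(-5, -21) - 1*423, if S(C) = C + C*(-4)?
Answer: -134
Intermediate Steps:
X(w, W) = -8 + w
S(C) = -3*C (S(C) = C - 4*C = -3*C)
q(A, J) = (4 + J)**2 (q(A, J) = ((-8 + J) - 3*(-4))**2 = ((-8 + J) + 12)**2 = (4 + J)**2)
q(-5, -21) - 1*423 = (4 - 21)**2 - 1*423 = (-17)**2 - 423 = 289 - 423 = -134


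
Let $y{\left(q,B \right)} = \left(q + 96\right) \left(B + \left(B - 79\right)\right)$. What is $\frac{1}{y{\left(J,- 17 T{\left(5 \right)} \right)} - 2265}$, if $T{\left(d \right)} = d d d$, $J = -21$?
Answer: $- \frac{1}{326940} \approx -3.0587 \cdot 10^{-6}$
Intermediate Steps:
$T{\left(d \right)} = d^{3}$ ($T{\left(d \right)} = d^{2} d = d^{3}$)
$y{\left(q,B \right)} = \left(-79 + 2 B\right) \left(96 + q\right)$ ($y{\left(q,B \right)} = \left(96 + q\right) \left(B + \left(-79 + B\right)\right) = \left(96 + q\right) \left(-79 + 2 B\right) = \left(-79 + 2 B\right) \left(96 + q\right)$)
$\frac{1}{y{\left(J,- 17 T{\left(5 \right)} \right)} - 2265} = \frac{1}{\left(-7584 - -1659 + 192 \left(- 17 \cdot 5^{3}\right) + 2 \left(- 17 \cdot 5^{3}\right) \left(-21\right)\right) - 2265} = \frac{1}{\left(-7584 + 1659 + 192 \left(\left(-17\right) 125\right) + 2 \left(\left(-17\right) 125\right) \left(-21\right)\right) - 2265} = \frac{1}{\left(-7584 + 1659 + 192 \left(-2125\right) + 2 \left(-2125\right) \left(-21\right)\right) - 2265} = \frac{1}{\left(-7584 + 1659 - 408000 + 89250\right) - 2265} = \frac{1}{-324675 - 2265} = \frac{1}{-326940} = - \frac{1}{326940}$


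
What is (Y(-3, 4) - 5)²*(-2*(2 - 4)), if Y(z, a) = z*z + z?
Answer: 4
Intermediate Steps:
Y(z, a) = z + z² (Y(z, a) = z² + z = z + z²)
(Y(-3, 4) - 5)²*(-2*(2 - 4)) = (-3*(1 - 3) - 5)²*(-2*(2 - 4)) = (-3*(-2) - 5)²*(-2*(-2)) = (6 - 5)²*4 = 1²*4 = 1*4 = 4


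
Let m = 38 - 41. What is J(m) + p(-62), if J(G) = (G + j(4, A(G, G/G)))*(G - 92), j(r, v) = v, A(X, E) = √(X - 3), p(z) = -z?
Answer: 347 - 95*I*√6 ≈ 347.0 - 232.7*I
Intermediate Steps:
A(X, E) = √(-3 + X)
m = -3
J(G) = (-92 + G)*(G + √(-3 + G)) (J(G) = (G + √(-3 + G))*(G - 92) = (G + √(-3 + G))*(-92 + G) = (-92 + G)*(G + √(-3 + G)))
J(m) + p(-62) = ((-3)² - 92*(-3) - 92*√(-3 - 3) - 3*√(-3 - 3)) - 1*(-62) = (9 + 276 - 92*I*√6 - 3*I*√6) + 62 = (285 - 95*I*√6) + 62 = 347 - 95*I*√6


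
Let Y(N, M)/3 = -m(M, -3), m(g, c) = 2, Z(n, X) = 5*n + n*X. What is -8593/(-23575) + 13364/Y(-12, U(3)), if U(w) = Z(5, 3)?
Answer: -157502371/70725 ≈ -2227.0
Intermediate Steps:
Z(n, X) = 5*n + X*n
U(w) = 40 (U(w) = 5*(5 + 3) = 5*8 = 40)
Y(N, M) = -6 (Y(N, M) = 3*(-1*2) = 3*(-2) = -6)
-8593/(-23575) + 13364/Y(-12, U(3)) = -8593/(-23575) + 13364/(-6) = -8593*(-1/23575) + 13364*(-⅙) = 8593/23575 - 6682/3 = -157502371/70725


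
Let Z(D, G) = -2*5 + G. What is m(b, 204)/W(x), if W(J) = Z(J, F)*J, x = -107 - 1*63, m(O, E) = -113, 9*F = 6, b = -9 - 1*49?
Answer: -339/4760 ≈ -0.071218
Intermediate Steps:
b = -58 (b = -9 - 49 = -58)
F = ⅔ (F = (⅑)*6 = ⅔ ≈ 0.66667)
x = -170 (x = -107 - 63 = -170)
Z(D, G) = -10 + G
W(J) = -28*J/3 (W(J) = (-10 + ⅔)*J = -28*J/3)
m(b, 204)/W(x) = -113/((-28/3*(-170))) = -113/4760/3 = -113*3/4760 = -339/4760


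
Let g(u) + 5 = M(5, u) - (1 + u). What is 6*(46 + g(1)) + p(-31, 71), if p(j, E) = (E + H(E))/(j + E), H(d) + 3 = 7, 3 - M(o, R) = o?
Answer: 1791/8 ≈ 223.88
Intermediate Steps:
M(o, R) = 3 - o
H(d) = 4 (H(d) = -3 + 7 = 4)
g(u) = -8 - u (g(u) = -5 + ((3 - 1*5) - (1 + u)) = -5 + ((3 - 5) + (-1 - u)) = -5 + (-2 + (-1 - u)) = -5 + (-3 - u) = -8 - u)
p(j, E) = (4 + E)/(E + j) (p(j, E) = (E + 4)/(j + E) = (4 + E)/(E + j))
6*(46 + g(1)) + p(-31, 71) = 6*(46 + (-8 - 1*1)) + (4 + 71)/(71 - 31) = 6*(46 + (-8 - 1)) + 75/40 = 6*(46 - 9) + (1/40)*75 = 6*37 + 15/8 = 222 + 15/8 = 1791/8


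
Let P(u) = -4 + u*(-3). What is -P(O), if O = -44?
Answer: -128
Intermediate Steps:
P(u) = -4 - 3*u
-P(O) = -(-4 - 3*(-44)) = -(-4 + 132) = -1*128 = -128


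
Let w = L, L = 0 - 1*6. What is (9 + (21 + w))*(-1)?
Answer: -24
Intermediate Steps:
L = -6 (L = 0 - 6 = -6)
w = -6
(9 + (21 + w))*(-1) = (9 + (21 - 6))*(-1) = (9 + 15)*(-1) = 24*(-1) = -24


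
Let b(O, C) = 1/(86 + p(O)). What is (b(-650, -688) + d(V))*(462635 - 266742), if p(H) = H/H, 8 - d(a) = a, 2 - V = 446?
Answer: 7703492225/87 ≈ 8.8546e+7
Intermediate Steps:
V = -444 (V = 2 - 1*446 = 2 - 446 = -444)
d(a) = 8 - a
p(H) = 1
b(O, C) = 1/87 (b(O, C) = 1/(86 + 1) = 1/87)
(b(-650, -688) + d(V))*(462635 - 266742) = (1/87 + (8 - 1*(-444)))*(462635 - 266742) = (1/87 + (8 + 444))*195893 = (1/87 + 452)*195893 = (39325/87)*195893 = 7703492225/87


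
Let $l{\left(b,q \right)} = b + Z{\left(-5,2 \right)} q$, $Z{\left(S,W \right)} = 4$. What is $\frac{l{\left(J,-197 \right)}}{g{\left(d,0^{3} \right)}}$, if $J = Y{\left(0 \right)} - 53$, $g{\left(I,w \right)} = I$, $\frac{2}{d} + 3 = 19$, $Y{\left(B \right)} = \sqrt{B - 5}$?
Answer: $-6728 + 8 i \sqrt{5} \approx -6728.0 + 17.889 i$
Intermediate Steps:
$Y{\left(B \right)} = \sqrt{-5 + B}$
$d = \frac{1}{8}$ ($d = \frac{2}{-3 + 19} = \frac{2}{16} = 2 \cdot \frac{1}{16} = \frac{1}{8} \approx 0.125$)
$J = -53 + i \sqrt{5}$ ($J = \sqrt{-5 + 0} - 53 = \sqrt{-5} - 53 = i \sqrt{5} - 53 = -53 + i \sqrt{5} \approx -53.0 + 2.2361 i$)
$l{\left(b,q \right)} = b + 4 q$
$\frac{l{\left(J,-197 \right)}}{g{\left(d,0^{3} \right)}} = \left(\left(-53 + i \sqrt{5}\right) + 4 \left(-197\right)\right) \frac{1}{\frac{1}{8}} = \left(\left(-53 + i \sqrt{5}\right) - 788\right) 8 = \left(-841 + i \sqrt{5}\right) 8 = -6728 + 8 i \sqrt{5}$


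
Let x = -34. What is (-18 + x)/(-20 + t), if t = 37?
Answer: -52/17 ≈ -3.0588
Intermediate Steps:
(-18 + x)/(-20 + t) = (-18 - 34)/(-20 + 37) = -52/17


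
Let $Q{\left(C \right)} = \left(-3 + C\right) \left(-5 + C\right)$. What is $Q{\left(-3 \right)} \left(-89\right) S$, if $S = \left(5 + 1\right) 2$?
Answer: $-51264$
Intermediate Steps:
$Q{\left(C \right)} = \left(-5 + C\right) \left(-3 + C\right)$
$S = 12$ ($S = 6 \cdot 2 = 12$)
$Q{\left(-3 \right)} \left(-89\right) S = \left(15 + \left(-3\right)^{2} - -24\right) \left(-89\right) 12 = \left(15 + 9 + 24\right) \left(-89\right) 12 = 48 \left(-89\right) 12 = \left(-4272\right) 12 = -51264$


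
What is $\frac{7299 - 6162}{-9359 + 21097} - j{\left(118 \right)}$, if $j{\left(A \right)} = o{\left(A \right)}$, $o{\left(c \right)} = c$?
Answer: $- \frac{1383947}{11738} \approx -117.9$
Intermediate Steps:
$j{\left(A \right)} = A$
$\frac{7299 - 6162}{-9359 + 21097} - j{\left(118 \right)} = \frac{7299 - 6162}{-9359 + 21097} - 118 = \frac{1137}{11738} - 118 = - \frac{1383947}{11738}$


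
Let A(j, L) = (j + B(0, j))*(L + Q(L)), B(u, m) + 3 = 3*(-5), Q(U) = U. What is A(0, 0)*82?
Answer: 0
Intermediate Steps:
B(u, m) = -18 (B(u, m) = -3 + 3*(-5) = -3 - 15 = -18)
A(j, L) = 2*L*(-18 + j) (A(j, L) = (j - 18)*(L + L) = (-18 + j)*(2*L) = 2*L*(-18 + j))
A(0, 0)*82 = (2*0*(-18 + 0))*82 = (2*0*(-18))*82 = 0*82 = 0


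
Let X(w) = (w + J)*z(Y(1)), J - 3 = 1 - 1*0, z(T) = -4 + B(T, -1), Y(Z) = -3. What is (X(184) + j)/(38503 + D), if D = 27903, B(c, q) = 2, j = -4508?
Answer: -2442/33203 ≈ -0.073548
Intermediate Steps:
z(T) = -2 (z(T) = -4 + 2 = -2)
J = 4 (J = 3 + (1 - 1*0) = 3 + (1 + 0) = 3 + 1 = 4)
X(w) = -8 - 2*w (X(w) = (w + 4)*(-2) = (4 + w)*(-2) = -8 - 2*w)
(X(184) + j)/(38503 + D) = ((-8 - 2*184) - 4508)/(38503 + 27903) = ((-8 - 368) - 4508)/66406 = (-376 - 4508)*(1/66406) = -4884*1/66406 = -2442/33203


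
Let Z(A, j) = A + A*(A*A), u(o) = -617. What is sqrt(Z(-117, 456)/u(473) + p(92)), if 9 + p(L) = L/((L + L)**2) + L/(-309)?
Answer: 5*sqrt(31832393031758199)/17540076 ≈ 50.860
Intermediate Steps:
Z(A, j) = A + A**3 (Z(A, j) = A + A*A**2 = A + A**3)
p(L) = -9 - L/309 + 1/(4*L) (p(L) = -9 + (L/((L + L)**2) + L/(-309)) = -9 + (L/((2*L)**2) + L*(-1/309)) = -9 + (L/((4*L**2)) - L/309) = -9 + (L*(1/(4*L**2)) - L/309) = -9 + (1/(4*L) - L/309) = -9 + (-L/309 + 1/(4*L)) = -9 - L/309 + 1/(4*L))
sqrt(Z(-117, 456)/u(473) + p(92)) = sqrt((-117 + (-117)**3)/(-617) + (-9 - 1/309*92 + (1/4)/92)) = sqrt((-117 - 1601613)*(-1/617) + (-9 - 92/309 + (1/4)*(1/92))) = sqrt(-1601730*(-1/617) + (-9 - 92/309 + 1/368)) = sqrt(1601730/617 - 1056955/113712) = sqrt(181483780525/70160304) = 5*sqrt(31832393031758199)/17540076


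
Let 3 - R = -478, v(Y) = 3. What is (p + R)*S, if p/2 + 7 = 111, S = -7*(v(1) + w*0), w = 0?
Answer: -14469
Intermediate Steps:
R = 481 (R = 3 - 1*(-478) = 3 + 478 = 481)
S = -21 (S = -7*(3 + 0*0) = -7*(3 + 0) = -7*3 = -21)
p = 208 (p = -14 + 2*111 = -14 + 222 = 208)
(p + R)*S = (208 + 481)*(-21) = 689*(-21) = -14469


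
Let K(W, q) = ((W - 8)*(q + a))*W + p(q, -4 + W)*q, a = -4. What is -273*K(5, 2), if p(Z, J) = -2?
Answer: -7098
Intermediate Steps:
K(W, q) = -2*q + W*(-8 + W)*(-4 + q) (K(W, q) = ((W - 8)*(q - 4))*W - 2*q = ((-8 + W)*(-4 + q))*W - 2*q = W*(-8 + W)*(-4 + q) - 2*q = -2*q + W*(-8 + W)*(-4 + q))
-273*K(5, 2) = -273*(-4*5**2 - 2*2 + 32*5 + 2*5**2 - 8*5*2) = -273*(-4*25 - 4 + 160 + 2*25 - 80) = -273*(-100 - 4 + 160 + 50 - 80) = -273*26 = -7098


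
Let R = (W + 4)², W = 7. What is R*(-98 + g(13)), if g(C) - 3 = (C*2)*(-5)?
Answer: -27225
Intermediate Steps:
g(C) = 3 - 10*C (g(C) = 3 + (C*2)*(-5) = 3 + (2*C)*(-5) = 3 - 10*C)
R = 121 (R = (7 + 4)² = 11² = 121)
R*(-98 + g(13)) = 121*(-98 + (3 - 10*13)) = 121*(-98 + (3 - 130)) = 121*(-98 - 127) = 121*(-225) = -27225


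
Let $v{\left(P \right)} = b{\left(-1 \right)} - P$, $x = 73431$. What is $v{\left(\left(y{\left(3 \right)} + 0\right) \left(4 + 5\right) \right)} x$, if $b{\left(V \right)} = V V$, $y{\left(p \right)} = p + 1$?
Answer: $-2570085$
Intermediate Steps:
$y{\left(p \right)} = 1 + p$
$b{\left(V \right)} = V^{2}$
$v{\left(P \right)} = 1 - P$ ($v{\left(P \right)} = \left(-1\right)^{2} - P = 1 - P$)
$v{\left(\left(y{\left(3 \right)} + 0\right) \left(4 + 5\right) \right)} x = \left(1 - \left(\left(1 + 3\right) + 0\right) \left(4 + 5\right)\right) 73431 = \left(1 - \left(4 + 0\right) 9\right) 73431 = \left(1 - 4 \cdot 9\right) 73431 = \left(1 - 36\right) 73431 = \left(-35\right) 73431 = -2570085$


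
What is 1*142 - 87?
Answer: 55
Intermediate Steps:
1*142 - 87 = 142 - 87 = 55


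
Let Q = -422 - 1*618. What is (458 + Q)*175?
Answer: -101850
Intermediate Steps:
Q = -1040 (Q = -422 - 618 = -1040)
(458 + Q)*175 = (458 - 1040)*175 = -582*175 = -101850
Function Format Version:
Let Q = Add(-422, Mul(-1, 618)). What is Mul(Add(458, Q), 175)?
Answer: -101850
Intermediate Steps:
Q = -1040 (Q = Add(-422, -618) = -1040)
Mul(Add(458, Q), 175) = Mul(Add(458, -1040), 175) = Mul(-582, 175) = -101850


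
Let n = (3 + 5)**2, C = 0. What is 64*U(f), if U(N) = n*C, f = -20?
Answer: 0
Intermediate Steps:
n = 64 (n = 8**2 = 64)
U(N) = 0 (U(N) = 64*0 = 0)
64*U(f) = 64*0 = 0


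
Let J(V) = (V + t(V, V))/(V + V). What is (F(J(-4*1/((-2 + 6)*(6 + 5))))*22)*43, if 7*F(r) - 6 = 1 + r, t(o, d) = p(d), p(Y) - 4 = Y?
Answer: -1892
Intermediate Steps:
p(Y) = 4 + Y
t(o, d) = 4 + d
J(V) = (4 + 2*V)/(2*V) (J(V) = (V + (4 + V))/(V + V) = (4 + 2*V)/((2*V)) = (4 + 2*V)*(1/(2*V)) = (4 + 2*V)/(2*V))
F(r) = 1 + r/7 (F(r) = 6/7 + (1 + r)/7 = 6/7 + (⅐ + r/7) = 1 + r/7)
(F(J(-4*1/((-2 + 6)*(6 + 5))))*22)*43 = ((1 + ((2 - 4*1/((-2 + 6)*(6 + 5)))/((-4*1/((-2 + 6)*(6 + 5)))))/7)*22)*43 = ((1 + ((2 - 4/(11*4))/((-4/(11*4))))/7)*22)*43 = ((1 + ((2 - 4/44)/((-4/44)))/7)*22)*43 = ((1 + ((2 - 4*1/44)/((-4*1/44)))/7)*22)*43 = ((1 + ((2 - 1/11)/(-1/11))/7)*22)*43 = ((1 + (-11*21/11)/7)*22)*43 = ((1 + (⅐)*(-21))*22)*43 = ((1 - 3)*22)*43 = -2*22*43 = -44*43 = -1892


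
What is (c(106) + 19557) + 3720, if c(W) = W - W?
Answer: 23277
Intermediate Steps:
c(W) = 0
(c(106) + 19557) + 3720 = (0 + 19557) + 3720 = 19557 + 3720 = 23277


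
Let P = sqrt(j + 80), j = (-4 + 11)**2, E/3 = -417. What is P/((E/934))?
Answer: -934*sqrt(129)/1251 ≈ -8.4798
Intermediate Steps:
E = -1251 (E = 3*(-417) = -1251)
j = 49 (j = 7**2 = 49)
P = sqrt(129) (P = sqrt(49 + 80) = sqrt(129) ≈ 11.358)
P/((E/934)) = sqrt(129)/((-1251/934)) = sqrt(129)/((-1251*1/934)) = sqrt(129)/(-1251/934) = sqrt(129)*(-934/1251) = -934*sqrt(129)/1251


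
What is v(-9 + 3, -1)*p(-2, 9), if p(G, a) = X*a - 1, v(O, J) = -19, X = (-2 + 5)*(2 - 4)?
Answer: 1045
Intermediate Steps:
X = -6 (X = 3*(-2) = -6)
p(G, a) = -1 - 6*a (p(G, a) = -6*a - 1 = -1 - 6*a)
v(-9 + 3, -1)*p(-2, 9) = -19*(-1 - 6*9) = -19*(-1 - 54) = -19*(-55) = 1045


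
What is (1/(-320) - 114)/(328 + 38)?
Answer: -36481/117120 ≈ -0.31148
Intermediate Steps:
(1/(-320) - 114)/(328 + 38) = (-1/320 - 114)/366 = -36481/320*1/366 = -36481/117120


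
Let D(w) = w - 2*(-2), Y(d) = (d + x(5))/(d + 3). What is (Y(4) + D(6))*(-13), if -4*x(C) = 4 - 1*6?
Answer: -1937/14 ≈ -138.36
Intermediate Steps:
x(C) = ½ (x(C) = -(4 - 1*6)/4 = -(4 - 6)/4 = -¼*(-2) = ½)
Y(d) = (½ + d)/(3 + d) (Y(d) = (d + ½)/(d + 3) = (½ + d)/(3 + d))
D(w) = 4 + w (D(w) = w + 4 = 4 + w)
(Y(4) + D(6))*(-13) = ((½ + 4)/(3 + 4) + (4 + 6))*(-13) = ((9/2)/7 + 10)*(-13) = ((⅐)*(9/2) + 10)*(-13) = (9/14 + 10)*(-13) = (149/14)*(-13) = -1937/14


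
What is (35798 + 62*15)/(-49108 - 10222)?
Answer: -18364/29665 ≈ -0.61905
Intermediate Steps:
(35798 + 62*15)/(-49108 - 10222) = (35798 + 930)/(-59330) = 36728*(-1/59330) = -18364/29665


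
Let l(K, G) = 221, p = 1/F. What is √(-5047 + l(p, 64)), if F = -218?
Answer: I*√4826 ≈ 69.469*I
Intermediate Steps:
p = -1/218 (p = 1/(-218) = -1/218 ≈ -0.0045872)
√(-5047 + l(p, 64)) = √(-5047 + 221) = √(-4826) = I*√4826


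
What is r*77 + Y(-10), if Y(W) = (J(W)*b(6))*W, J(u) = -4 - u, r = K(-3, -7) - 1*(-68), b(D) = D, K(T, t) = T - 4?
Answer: 4337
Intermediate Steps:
K(T, t) = -4 + T
r = 61 (r = (-4 - 3) - 1*(-68) = -7 + 68 = 61)
Y(W) = W*(-24 - 6*W) (Y(W) = ((-4 - W)*6)*W = (-24 - 6*W)*W = W*(-24 - 6*W))
r*77 + Y(-10) = 61*77 - 6*(-10)*(4 - 10) = 4697 - 6*(-10)*(-6) = 4697 - 360 = 4337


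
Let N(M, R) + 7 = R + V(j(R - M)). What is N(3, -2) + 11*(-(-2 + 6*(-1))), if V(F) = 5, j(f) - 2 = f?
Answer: 84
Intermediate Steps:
j(f) = 2 + f
N(M, R) = -2 + R (N(M, R) = -7 + (R + 5) = -7 + (5 + R) = -2 + R)
N(3, -2) + 11*(-(-2 + 6*(-1))) = (-2 - 2) + 11*(-(-2 + 6*(-1))) = -4 + 11*(-(-2 - 6)) = -4 + 11*(-1*(-8)) = -4 + 11*8 = -4 + 88 = 84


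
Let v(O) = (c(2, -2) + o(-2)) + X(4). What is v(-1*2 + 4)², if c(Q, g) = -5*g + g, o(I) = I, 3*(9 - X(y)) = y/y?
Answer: 1936/9 ≈ 215.11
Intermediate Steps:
X(y) = 26/3 (X(y) = 9 - y/(3*y) = 9 - ⅓*1 = 9 - ⅓ = 26/3)
c(Q, g) = -4*g
v(O) = 44/3 (v(O) = (-4*(-2) - 2) + 26/3 = (8 - 2) + 26/3 = 6 + 26/3 = 44/3)
v(-1*2 + 4)² = (44/3)² = 1936/9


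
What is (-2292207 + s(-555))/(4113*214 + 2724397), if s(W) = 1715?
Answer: -2290492/3604579 ≈ -0.63544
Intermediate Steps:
(-2292207 + s(-555))/(4113*214 + 2724397) = (-2292207 + 1715)/(4113*214 + 2724397) = -2290492/(880182 + 2724397) = -2290492/3604579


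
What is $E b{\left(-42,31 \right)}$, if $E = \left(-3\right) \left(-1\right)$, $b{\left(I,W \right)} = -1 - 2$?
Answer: $-9$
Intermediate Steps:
$b{\left(I,W \right)} = -3$
$E = 3$
$E b{\left(-42,31 \right)} = 3 \left(-3\right) = -9$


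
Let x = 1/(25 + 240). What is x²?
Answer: 1/70225 ≈ 1.4240e-5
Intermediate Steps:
x = 1/265 ≈ 0.0037736
x² = (1/265)² = 1/70225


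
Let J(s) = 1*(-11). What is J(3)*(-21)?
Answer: 231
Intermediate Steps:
J(s) = -11
J(3)*(-21) = -11*(-21) = 231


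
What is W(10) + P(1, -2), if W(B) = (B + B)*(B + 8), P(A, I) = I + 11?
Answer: 369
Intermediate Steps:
P(A, I) = 11 + I
W(B) = 2*B*(8 + B) (W(B) = (2*B)*(8 + B) = 2*B*(8 + B))
W(10) + P(1, -2) = 2*10*(8 + 10) + (11 - 2) = 2*10*18 + 9 = 360 + 9 = 369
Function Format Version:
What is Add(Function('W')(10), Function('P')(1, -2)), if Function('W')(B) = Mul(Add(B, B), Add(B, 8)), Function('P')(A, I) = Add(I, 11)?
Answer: 369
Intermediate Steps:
Function('P')(A, I) = Add(11, I)
Function('W')(B) = Mul(2, B, Add(8, B)) (Function('W')(B) = Mul(Mul(2, B), Add(8, B)) = Mul(2, B, Add(8, B)))
Add(Function('W')(10), Function('P')(1, -2)) = Add(Mul(2, 10, Add(8, 10)), Add(11, -2)) = Add(Mul(2, 10, 18), 9) = Add(360, 9) = 369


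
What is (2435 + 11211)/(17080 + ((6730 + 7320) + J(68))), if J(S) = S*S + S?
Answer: 6823/17911 ≈ 0.38094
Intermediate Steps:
J(S) = S + S² (J(S) = S² + S = S + S²)
(2435 + 11211)/(17080 + ((6730 + 7320) + J(68))) = (2435 + 11211)/(17080 + ((6730 + 7320) + 68*(1 + 68))) = 13646/(17080 + (14050 + 68*69)) = 13646/(17080 + (14050 + 4692)) = 13646/(17080 + 18742) = 13646/35822 = 13646*(1/35822) = 6823/17911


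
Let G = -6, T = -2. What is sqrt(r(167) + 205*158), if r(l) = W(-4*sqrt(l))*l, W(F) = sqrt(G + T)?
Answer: sqrt(32390 + 334*I*sqrt(2)) ≈ 179.98 + 1.312*I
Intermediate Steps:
W(F) = 2*I*sqrt(2) (W(F) = sqrt(-6 - 2) = sqrt(-8) = 2*I*sqrt(2))
r(l) = 2*I*l*sqrt(2) (r(l) = (2*I*sqrt(2))*l = 2*I*l*sqrt(2))
sqrt(r(167) + 205*158) = sqrt(2*I*167*sqrt(2) + 205*158) = sqrt(334*I*sqrt(2) + 32390) = sqrt(32390 + 334*I*sqrt(2))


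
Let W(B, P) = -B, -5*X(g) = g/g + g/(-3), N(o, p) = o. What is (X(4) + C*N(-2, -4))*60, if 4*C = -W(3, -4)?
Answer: -86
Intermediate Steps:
X(g) = -⅕ + g/15 (X(g) = -(g/g + g/(-3))/5 = -(1 + g*(-⅓))/5 = -(1 - g/3)/5 = -⅕ + g/15)
C = ¾ (C = (-(-1)*3)/4 = (-1*(-3))/4 = (¼)*3 = ¾ ≈ 0.75000)
(X(4) + C*N(-2, -4))*60 = ((-⅕ + (1/15)*4) + (¾)*(-2))*60 = ((-⅕ + 4/15) - 3/2)*60 = (1/15 - 3/2)*60 = -43/30*60 = -86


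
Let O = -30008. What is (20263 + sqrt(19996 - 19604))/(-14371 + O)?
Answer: -20263/44379 - 14*sqrt(2)/44379 ≈ -0.45704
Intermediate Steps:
(20263 + sqrt(19996 - 19604))/(-14371 + O) = (20263 + sqrt(19996 - 19604))/(-14371 - 30008) = (20263 + sqrt(392))/(-44379) = (20263 + 14*sqrt(2))*(-1/44379) = -20263/44379 - 14*sqrt(2)/44379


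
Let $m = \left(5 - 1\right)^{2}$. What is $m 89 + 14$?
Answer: $1438$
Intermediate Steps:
$m = 16$ ($m = 4^{2} = 16$)
$m 89 + 14 = 16 \cdot 89 + 14 = 1424 + 14 = 1438$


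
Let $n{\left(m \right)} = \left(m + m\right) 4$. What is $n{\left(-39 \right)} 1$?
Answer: $-312$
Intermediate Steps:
$n{\left(m \right)} = 8 m$ ($n{\left(m \right)} = 2 m 4 = 8 m$)
$n{\left(-39 \right)} 1 = 8 \left(-39\right) 1 = \left(-312\right) 1 = -312$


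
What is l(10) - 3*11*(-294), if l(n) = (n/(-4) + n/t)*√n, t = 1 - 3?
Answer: 9702 - 15*√10/2 ≈ 9678.3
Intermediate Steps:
t = -2
l(n) = -3*n^(3/2)/4 (l(n) = (n/(-4) + n/(-2))*√n = (n*(-¼) + n*(-½))*√n = (-n/4 - n/2)*√n = (-3*n/4)*√n = -3*n^(3/2)/4)
l(10) - 3*11*(-294) = -15*√10/2 - 3*11*(-294) = -15*√10/2 - 33*(-294) = -15*√10/2 + 9702 = 9702 - 15*√10/2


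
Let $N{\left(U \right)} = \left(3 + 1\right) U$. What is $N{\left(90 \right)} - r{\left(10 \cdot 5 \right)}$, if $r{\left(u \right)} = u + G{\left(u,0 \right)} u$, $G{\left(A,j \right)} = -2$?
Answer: $410$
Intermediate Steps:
$N{\left(U \right)} = 4 U$
$r{\left(u \right)} = - u$ ($r{\left(u \right)} = u - 2 u = - u$)
$N{\left(90 \right)} - r{\left(10 \cdot 5 \right)} = 4 \cdot 90 - - 10 \cdot 5 = 360 - \left(-1\right) 50 = 360 - -50 = 360 + 50 = 410$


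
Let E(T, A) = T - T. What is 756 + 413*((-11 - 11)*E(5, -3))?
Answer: 756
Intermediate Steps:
E(T, A) = 0
756 + 413*((-11 - 11)*E(5, -3)) = 756 + 413*((-11 - 11)*0) = 756 + 413*(-22*0) = 756 + 413*0 = 756 + 0 = 756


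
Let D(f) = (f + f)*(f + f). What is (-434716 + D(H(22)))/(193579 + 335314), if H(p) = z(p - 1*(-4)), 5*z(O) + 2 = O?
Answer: -10865596/13222325 ≈ -0.82176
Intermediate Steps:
z(O) = -2/5 + O/5
H(p) = 2/5 + p/5 (H(p) = -2/5 + (p - 1*(-4))/5 = -2/5 + (p + 4)/5 = -2/5 + (4 + p)/5 = -2/5 + (4/5 + p/5) = 2/5 + p/5)
D(f) = 4*f**2 (D(f) = (2*f)*(2*f) = 4*f**2)
(-434716 + D(H(22)))/(193579 + 335314) = (-434716 + 4*(2/5 + (1/5)*22)**2)/(193579 + 335314) = (-434716 + 4*(2/5 + 22/5)**2)/528893 = (-434716 + 4*(24/5)**2)*(1/528893) = (-434716 + 4*(576/25))*(1/528893) = (-434716 + 2304/25)*(1/528893) = -10865596/25*1/528893 = -10865596/13222325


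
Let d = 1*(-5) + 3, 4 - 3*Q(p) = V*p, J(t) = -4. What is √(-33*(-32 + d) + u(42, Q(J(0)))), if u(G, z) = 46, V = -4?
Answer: 4*√73 ≈ 34.176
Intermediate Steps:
Q(p) = 4/3 + 4*p/3 (Q(p) = 4/3 - (-4)*p/3 = 4/3 + 4*p/3)
d = -2 (d = -5 + 3 = -2)
√(-33*(-32 + d) + u(42, Q(J(0)))) = √(-33*(-32 - 2) + 46) = √(-33*(-34) + 46) = √(1122 + 46) = √1168 = 4*√73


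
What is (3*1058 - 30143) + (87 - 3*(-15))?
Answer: -26837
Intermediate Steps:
(3*1058 - 30143) + (87 - 3*(-15)) = (3174 - 30143) + (87 + 45) = -26969 + 132 = -26837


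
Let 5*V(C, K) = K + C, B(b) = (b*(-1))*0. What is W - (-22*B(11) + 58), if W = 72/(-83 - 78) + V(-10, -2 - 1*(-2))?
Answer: -9732/161 ≈ -60.447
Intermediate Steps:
B(b) = 0 (B(b) = -b*0 = 0)
V(C, K) = C/5 + K/5 (V(C, K) = (K + C)/5 = (C + K)/5 = C/5 + K/5)
W = -394/161 (W = 72/(-83 - 78) + ((⅕)*(-10) + (-2 - 1*(-2))/5) = 72/(-161) + (-2 + (-2 + 2)/5) = -1/161*72 + (-2 + (⅕)*0) = -72/161 + (-2 + 0) = -72/161 - 2 = -394/161 ≈ -2.4472)
W - (-22*B(11) + 58) = -394/161 - (-22*0 + 58) = -394/161 - (0 + 58) = -394/161 - 1*58 = -394/161 - 58 = -9732/161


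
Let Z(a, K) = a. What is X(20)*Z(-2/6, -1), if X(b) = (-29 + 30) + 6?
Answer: -7/3 ≈ -2.3333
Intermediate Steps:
X(b) = 7 (X(b) = 1 + 6 = 7)
X(20)*Z(-2/6, -1) = 7*(-2/6) = 7*(-2*1/6) = 7*(-1/3) = -7/3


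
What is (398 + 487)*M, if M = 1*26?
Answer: 23010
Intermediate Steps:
M = 26
(398 + 487)*M = (398 + 487)*26 = 885*26 = 23010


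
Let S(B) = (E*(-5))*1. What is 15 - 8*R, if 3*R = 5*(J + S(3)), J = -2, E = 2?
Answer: 175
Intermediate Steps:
S(B) = -10 (S(B) = (2*(-5))*1 = -10*1 = -10)
R = -20 (R = (5*(-2 - 10))/3 = (5*(-12))/3 = (⅓)*(-60) = -20)
15 - 8*R = 15 - 8*(-20) = 15 + 160 = 175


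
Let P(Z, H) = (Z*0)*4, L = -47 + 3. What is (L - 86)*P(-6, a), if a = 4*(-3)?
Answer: 0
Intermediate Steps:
a = -12
L = -44
P(Z, H) = 0 (P(Z, H) = 0*4 = 0)
(L - 86)*P(-6, a) = (-44 - 86)*0 = -130*0 = 0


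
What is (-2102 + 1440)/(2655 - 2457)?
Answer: -331/99 ≈ -3.3434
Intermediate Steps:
(-2102 + 1440)/(2655 - 2457) = -662/198 = -662*1/198 = -331/99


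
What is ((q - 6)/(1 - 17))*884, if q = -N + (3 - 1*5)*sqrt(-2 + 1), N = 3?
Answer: 1989/4 + 221*I/2 ≈ 497.25 + 110.5*I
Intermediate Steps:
q = -3 - 2*I (q = -1*3 + (3 - 1*5)*sqrt(-2 + 1) = -3 + (3 - 5)*sqrt(-1) = -3 - 2*I ≈ -3.0 - 2.0*I)
((q - 6)/(1 - 17))*884 = (((-3 - 2*I) - 6)/(1 - 17))*884 = ((-9 - 2*I)/(-16))*884 = ((-9 - 2*I)*(-1/16))*884 = (9/16 + I/8)*884 = 1989/4 + 221*I/2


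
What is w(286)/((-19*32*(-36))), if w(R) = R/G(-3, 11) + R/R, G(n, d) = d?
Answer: 3/2432 ≈ 0.0012336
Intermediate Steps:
w(R) = 1 + R/11 (w(R) = R/11 + R/R = R*(1/11) + 1 = R/11 + 1 = 1 + R/11)
w(286)/((-19*32*(-36))) = (1 + (1/11)*286)/((-19*32*(-36))) = (1 + 26)/((-608*(-36))) = 27/21888 = 27*(1/21888) = 3/2432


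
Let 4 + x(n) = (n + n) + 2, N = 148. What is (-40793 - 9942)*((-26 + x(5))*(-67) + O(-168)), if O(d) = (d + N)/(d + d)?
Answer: -5139912115/84 ≈ -6.1189e+7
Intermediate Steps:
x(n) = -2 + 2*n (x(n) = -4 + ((n + n) + 2) = -4 + (2*n + 2) = -4 + (2 + 2*n) = -2 + 2*n)
O(d) = (148 + d)/(2*d) (O(d) = (d + 148)/(d + d) = (148 + d)/((2*d)) = (148 + d)*(1/(2*d)) = (148 + d)/(2*d))
(-40793 - 9942)*((-26 + x(5))*(-67) + O(-168)) = (-40793 - 9942)*((-26 + (-2 + 2*5))*(-67) + (1/2)*(148 - 168)/(-168)) = -50735*((-26 + (-2 + 10))*(-67) + (1/2)*(-1/168)*(-20)) = -50735*((-26 + 8)*(-67) + 5/84) = -50735*(-18*(-67) + 5/84) = -50735*(1206 + 5/84) = -50735*101309/84 = -5139912115/84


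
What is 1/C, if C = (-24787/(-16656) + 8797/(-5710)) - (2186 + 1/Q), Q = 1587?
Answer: -25155473520/54991200572579 ≈ -0.00045745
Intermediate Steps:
C = -54991200572579/25155473520 (C = (-24787/(-16656) + 8797/(-5710)) - (2186 + 1/1587) = (-24787*(-1/16656) + 8797*(-1/5710)) - (2186 + 1/1587) = (24787/16656 - 8797/5710) - 1*3469183/1587 = -2494531/47552880 - 3469183/1587 = -54991200572579/25155473520 ≈ -2186.1)
1/C = 1/(-54991200572579/25155473520) = -25155473520/54991200572579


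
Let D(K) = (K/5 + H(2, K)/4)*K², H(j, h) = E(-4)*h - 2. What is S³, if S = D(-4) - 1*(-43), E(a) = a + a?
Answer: 423564751/125 ≈ 3.3885e+6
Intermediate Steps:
E(a) = 2*a
H(j, h) = -2 - 8*h (H(j, h) = (2*(-4))*h - 2 = -8*h - 2 = -2 - 8*h)
D(K) = K²*(-½ - 9*K/5) (D(K) = (K/5 + (-2 - 8*K)/4)*K² = (K*(⅕) + (-2 - 8*K)*(¼))*K² = (K/5 + (-½ - 2*K))*K² = (-½ - 9*K/5)*K² = K²*(-½ - 9*K/5))
S = 751/5 (S = (⅒)*(-4)²*(-5 - 18*(-4)) - 1*(-43) = (⅒)*16*(-5 + 72) + 43 = (⅒)*16*67 + 43 = 536/5 + 43 = 751/5 ≈ 150.20)
S³ = (751/5)³ = 423564751/125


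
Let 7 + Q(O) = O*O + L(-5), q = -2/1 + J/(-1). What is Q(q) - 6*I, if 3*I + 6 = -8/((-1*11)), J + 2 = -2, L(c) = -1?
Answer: 72/11 ≈ 6.5455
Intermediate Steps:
J = -4 (J = -2 - 2 = -4)
q = 2 (q = -2/1 - 4/(-1) = -2*1 - 4*(-1) = -2 + 4 = 2)
Q(O) = -8 + O² (Q(O) = -7 + (O*O - 1) = -7 + (O² - 1) = -7 + (-1 + O²) = -8 + O²)
I = -58/33 (I = -2 + (-8/((-1*11)))/3 = -2 + (-8/(-11))/3 = -2 + (-8*(-1/11))/3 = -2 + (⅓)*(8/11) = -2 + 8/33 = -58/33 ≈ -1.7576)
Q(q) - 6*I = (-8 + 2²) - 6*(-58/33) = (-8 + 4) + 116/11 = -4 + 116/11 = 72/11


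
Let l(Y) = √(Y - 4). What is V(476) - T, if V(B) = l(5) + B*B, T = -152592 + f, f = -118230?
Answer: 497399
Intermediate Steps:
l(Y) = √(-4 + Y)
T = -270822 (T = -152592 - 118230 = -270822)
V(B) = 1 + B² (V(B) = √(-4 + 5) + B*B = √1 + B² = 1 + B²)
V(476) - T = (1 + 476²) - 1*(-270822) = (1 + 226576) + 270822 = 226577 + 270822 = 497399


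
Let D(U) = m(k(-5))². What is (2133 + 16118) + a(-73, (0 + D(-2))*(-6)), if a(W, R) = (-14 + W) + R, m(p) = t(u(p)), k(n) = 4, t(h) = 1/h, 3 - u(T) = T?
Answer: 18158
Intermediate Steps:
u(T) = 3 - T
m(p) = 1/(3 - p)
D(U) = 1 (D(U) = (-1/(-3 + 4))² = (-1/1)² = (-1*1)² = (-1)² = 1)
a(W, R) = -14 + R + W
(2133 + 16118) + a(-73, (0 + D(-2))*(-6)) = (2133 + 16118) + (-14 + (0 + 1)*(-6) - 73) = 18251 + (-14 + 1*(-6) - 73) = 18251 + (-14 - 6 - 73) = 18251 - 93 = 18158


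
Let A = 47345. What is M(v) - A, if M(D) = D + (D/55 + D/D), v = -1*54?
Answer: -2606944/55 ≈ -47399.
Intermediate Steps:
v = -54
M(D) = 1 + 56*D/55 (M(D) = D + (D*(1/55) + 1) = D + (D/55 + 1) = D + (1 + D/55) = 1 + 56*D/55)
M(v) - A = (1 + (56/55)*(-54)) - 1*47345 = (1 - 3024/55) - 47345 = -2969/55 - 47345 = -2606944/55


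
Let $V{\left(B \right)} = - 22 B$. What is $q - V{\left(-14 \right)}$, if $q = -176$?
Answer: $-484$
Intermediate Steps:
$q - V{\left(-14 \right)} = -176 - \left(-22\right) \left(-14\right) = -176 - 308 = -484$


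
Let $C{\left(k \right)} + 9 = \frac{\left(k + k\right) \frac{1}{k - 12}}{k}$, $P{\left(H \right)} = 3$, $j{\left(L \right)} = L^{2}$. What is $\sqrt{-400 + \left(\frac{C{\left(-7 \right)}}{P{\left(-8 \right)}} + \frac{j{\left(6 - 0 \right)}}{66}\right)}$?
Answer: $\frac{i \sqrt{158230347}}{627} \approx 20.062 i$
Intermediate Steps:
$C{\left(k \right)} = -9 + \frac{2}{-12 + k}$ ($C{\left(k \right)} = -9 + \frac{\left(k + k\right) \frac{1}{k - 12}}{k} = -9 + \frac{2 k \frac{1}{-12 + k}}{k} = -9 + \frac{2}{-12 + k}$)
$\sqrt{-400 + \left(\frac{C{\left(-7 \right)}}{P{\left(-8 \right)}} + \frac{j{\left(6 - 0 \right)}}{66}\right)} = \sqrt{-400 + \left(\frac{\frac{1}{-12 - 7} \left(110 - -63\right)}{3} + \frac{\left(6 - 0\right)^{2}}{66}\right)} = \sqrt{-400 + \left(\frac{110 + 63}{-19} \cdot \frac{1}{3} + \left(6 + 0\right)^{2} \cdot \frac{1}{66}\right)} = \sqrt{-400 + \left(\left(- \frac{1}{19}\right) 173 \cdot \frac{1}{3} + 6^{2} \cdot \frac{1}{66}\right)} = \sqrt{-400 + \left(\left(- \frac{173}{19}\right) \frac{1}{3} + 36 \cdot \frac{1}{66}\right)} = \sqrt{-400 + \left(- \frac{173}{57} + \frac{6}{11}\right)} = \sqrt{-400 - \frac{1561}{627}} = \sqrt{- \frac{252361}{627}} = \frac{i \sqrt{158230347}}{627}$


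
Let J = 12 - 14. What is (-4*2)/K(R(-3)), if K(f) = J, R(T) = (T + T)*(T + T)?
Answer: 4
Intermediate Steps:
R(T) = 4*T² (R(T) = (2*T)*(2*T) = 4*T²)
J = -2
K(f) = -2
(-4*2)/K(R(-3)) = -4*2/(-2) = -8*(-½) = 4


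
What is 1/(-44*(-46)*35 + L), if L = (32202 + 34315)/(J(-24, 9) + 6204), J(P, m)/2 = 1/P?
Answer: 74447/5274623684 ≈ 1.4114e-5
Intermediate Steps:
J(P, m) = 2/P
L = 798204/74447 (L = (32202 + 34315)/(2/(-24) + 6204) = 66517/(2*(-1/24) + 6204) = 66517/(-1/12 + 6204) = 66517/(74447/12) = 66517*(12/74447) = 798204/74447 ≈ 10.722)
1/(-44*(-46)*35 + L) = 1/(-44*(-46)*35 + 798204/74447) = 1/(2024*35 + 798204/74447) = 1/(70840 + 798204/74447) = 1/(5274623684/74447) = 74447/5274623684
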